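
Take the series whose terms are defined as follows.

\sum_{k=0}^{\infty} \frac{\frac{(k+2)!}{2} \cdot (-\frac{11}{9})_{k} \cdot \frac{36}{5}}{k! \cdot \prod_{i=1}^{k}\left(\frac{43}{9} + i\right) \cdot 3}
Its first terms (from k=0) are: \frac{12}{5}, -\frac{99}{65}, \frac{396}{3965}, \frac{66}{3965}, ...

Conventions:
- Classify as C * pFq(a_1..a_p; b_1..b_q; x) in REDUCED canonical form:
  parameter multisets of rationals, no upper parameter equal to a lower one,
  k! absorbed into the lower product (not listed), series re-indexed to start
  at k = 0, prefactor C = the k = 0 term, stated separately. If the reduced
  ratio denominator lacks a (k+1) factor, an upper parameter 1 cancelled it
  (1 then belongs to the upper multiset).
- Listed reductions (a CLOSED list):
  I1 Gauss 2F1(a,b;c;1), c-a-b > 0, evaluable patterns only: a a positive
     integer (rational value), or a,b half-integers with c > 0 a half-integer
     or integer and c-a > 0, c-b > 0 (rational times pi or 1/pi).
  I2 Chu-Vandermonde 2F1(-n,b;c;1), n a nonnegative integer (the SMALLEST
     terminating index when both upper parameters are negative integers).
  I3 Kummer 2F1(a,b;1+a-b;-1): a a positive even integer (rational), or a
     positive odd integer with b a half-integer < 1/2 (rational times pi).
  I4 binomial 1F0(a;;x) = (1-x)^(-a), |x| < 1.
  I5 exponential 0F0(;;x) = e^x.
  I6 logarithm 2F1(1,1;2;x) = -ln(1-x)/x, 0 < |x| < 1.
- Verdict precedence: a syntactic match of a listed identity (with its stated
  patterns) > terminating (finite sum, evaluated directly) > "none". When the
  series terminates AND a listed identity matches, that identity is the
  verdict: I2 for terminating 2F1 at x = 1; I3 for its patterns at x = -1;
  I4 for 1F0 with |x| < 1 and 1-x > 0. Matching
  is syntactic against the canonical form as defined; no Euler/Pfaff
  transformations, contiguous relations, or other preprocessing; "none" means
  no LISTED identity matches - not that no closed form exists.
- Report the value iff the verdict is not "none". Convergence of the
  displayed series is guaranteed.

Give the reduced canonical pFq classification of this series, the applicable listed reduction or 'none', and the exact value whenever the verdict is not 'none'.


Key step: with t_0 = \frac{12}{5}, the factorial ratio (C = 12/5, x = 1) (k+a-1)!/(a-1)! is a rising factorial (a)_k.
Term ratio: r(k) = 1 * (k-\frac{11}{9}) (k+3) / [(k+\frac{52}{9}) (k+1)] - rational; roots negated = parameters, x = 1, C = \frac{12}{5}.

This is \frac{12}{5} * 2F1(-\frac{11}{9}, 3; \frac{52}{9}; 1) in reduced canonical form. Verdict at x = 1: the Gauss summation I1 matches (x = 1: the Gamma ratio telescopes since c-a-b = 4 > 0 and a = 3 in Z>0). Its exact value is \frac{731}{729}.


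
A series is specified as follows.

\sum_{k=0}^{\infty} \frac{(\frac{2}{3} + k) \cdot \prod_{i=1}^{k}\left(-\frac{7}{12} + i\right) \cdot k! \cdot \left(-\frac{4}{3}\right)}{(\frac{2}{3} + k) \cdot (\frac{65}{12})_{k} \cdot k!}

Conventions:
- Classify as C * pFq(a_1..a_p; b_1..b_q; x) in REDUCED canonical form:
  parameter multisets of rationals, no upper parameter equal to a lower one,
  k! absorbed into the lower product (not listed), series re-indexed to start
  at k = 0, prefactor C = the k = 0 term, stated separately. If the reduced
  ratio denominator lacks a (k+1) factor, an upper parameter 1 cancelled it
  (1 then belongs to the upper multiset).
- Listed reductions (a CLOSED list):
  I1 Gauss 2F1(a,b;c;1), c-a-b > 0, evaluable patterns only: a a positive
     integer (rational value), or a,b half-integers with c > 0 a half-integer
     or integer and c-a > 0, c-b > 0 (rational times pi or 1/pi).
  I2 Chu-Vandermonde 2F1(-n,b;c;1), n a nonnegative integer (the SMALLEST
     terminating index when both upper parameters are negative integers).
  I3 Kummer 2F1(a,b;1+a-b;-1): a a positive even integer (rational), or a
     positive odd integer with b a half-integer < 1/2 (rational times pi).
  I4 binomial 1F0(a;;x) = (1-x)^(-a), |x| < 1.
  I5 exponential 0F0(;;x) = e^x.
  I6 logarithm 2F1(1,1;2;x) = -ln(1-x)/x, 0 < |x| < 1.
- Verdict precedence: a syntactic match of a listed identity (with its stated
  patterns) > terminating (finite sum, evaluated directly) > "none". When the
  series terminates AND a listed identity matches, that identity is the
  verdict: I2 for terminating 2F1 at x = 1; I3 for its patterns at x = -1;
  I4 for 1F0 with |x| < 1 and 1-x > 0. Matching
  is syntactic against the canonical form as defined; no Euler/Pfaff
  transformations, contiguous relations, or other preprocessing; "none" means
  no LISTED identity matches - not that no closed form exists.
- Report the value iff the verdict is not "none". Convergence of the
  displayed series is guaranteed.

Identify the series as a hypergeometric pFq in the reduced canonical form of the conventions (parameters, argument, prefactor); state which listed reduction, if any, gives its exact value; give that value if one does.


The series (x = 1) is 2F1: upper {\frac{5}{12}, 1}, lower {\frac{65}{12}}, prefactor -\frac{4}{3}. Verdict: this is Gauss's theorem (I1) (x = 1: the Gamma ratio telescopes since c-a-b = 4 > 0 and a = 1 in Z>0). Hence: -\frac{53}{36}.

The tell: t_0 = -\frac{4}{3} here, and the factorial ratio (C = -4/3, x = 1) (k+a-1)!/(a-1)! is a rising factorial (a)_k.
Step ratio: r(k) = 1 * (k+\frac{5}{12}) (k+1) / [(k+\frac{65}{12}) (k+1)] - rational in k, leading ratio 1; with t_0 = -\frac{4}{3}, classification follows.


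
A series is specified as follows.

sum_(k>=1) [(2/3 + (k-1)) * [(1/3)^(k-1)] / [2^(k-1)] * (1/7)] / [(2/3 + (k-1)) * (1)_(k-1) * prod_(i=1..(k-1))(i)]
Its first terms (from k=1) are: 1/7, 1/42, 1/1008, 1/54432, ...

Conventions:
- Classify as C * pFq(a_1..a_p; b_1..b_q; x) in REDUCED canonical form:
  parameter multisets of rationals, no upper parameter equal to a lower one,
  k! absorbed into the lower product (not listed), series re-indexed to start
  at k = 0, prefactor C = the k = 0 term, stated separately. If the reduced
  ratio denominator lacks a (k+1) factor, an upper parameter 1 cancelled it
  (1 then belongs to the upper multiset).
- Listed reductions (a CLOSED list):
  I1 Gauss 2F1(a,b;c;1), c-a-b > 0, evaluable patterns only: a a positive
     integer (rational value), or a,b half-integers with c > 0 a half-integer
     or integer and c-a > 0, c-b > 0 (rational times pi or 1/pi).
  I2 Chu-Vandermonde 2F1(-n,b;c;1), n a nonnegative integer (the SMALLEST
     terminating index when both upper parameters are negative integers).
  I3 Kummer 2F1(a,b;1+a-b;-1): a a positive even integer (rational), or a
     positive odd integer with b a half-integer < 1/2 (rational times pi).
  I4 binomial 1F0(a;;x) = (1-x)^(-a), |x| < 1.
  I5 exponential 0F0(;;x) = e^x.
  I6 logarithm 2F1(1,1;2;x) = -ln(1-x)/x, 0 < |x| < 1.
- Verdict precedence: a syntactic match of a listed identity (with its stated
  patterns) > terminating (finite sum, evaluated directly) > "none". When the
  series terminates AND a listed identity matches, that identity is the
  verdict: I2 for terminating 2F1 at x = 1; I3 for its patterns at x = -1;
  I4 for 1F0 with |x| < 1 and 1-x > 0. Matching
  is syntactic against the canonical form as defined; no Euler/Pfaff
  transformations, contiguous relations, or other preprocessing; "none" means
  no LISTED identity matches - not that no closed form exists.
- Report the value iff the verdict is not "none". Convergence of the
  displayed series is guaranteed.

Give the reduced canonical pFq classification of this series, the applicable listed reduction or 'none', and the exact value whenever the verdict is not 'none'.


The series (x = 1/6) is 0F1: upper {-}, lower {1}, prefactor 1/7. Verdict: no listed reduction: x = 1/6 and upper {-} fail every I1-I6 pattern.

First insight: with t_0 = 1/7, k + 2/3 divides numerator and denominator alike; C = 1/7 after cancelling.
Step ratio: r(k) = (1/6) * 1 / [(k+1) (k+1)] - rational; roots negated = parameters, x = (1/6), C = 1/7.


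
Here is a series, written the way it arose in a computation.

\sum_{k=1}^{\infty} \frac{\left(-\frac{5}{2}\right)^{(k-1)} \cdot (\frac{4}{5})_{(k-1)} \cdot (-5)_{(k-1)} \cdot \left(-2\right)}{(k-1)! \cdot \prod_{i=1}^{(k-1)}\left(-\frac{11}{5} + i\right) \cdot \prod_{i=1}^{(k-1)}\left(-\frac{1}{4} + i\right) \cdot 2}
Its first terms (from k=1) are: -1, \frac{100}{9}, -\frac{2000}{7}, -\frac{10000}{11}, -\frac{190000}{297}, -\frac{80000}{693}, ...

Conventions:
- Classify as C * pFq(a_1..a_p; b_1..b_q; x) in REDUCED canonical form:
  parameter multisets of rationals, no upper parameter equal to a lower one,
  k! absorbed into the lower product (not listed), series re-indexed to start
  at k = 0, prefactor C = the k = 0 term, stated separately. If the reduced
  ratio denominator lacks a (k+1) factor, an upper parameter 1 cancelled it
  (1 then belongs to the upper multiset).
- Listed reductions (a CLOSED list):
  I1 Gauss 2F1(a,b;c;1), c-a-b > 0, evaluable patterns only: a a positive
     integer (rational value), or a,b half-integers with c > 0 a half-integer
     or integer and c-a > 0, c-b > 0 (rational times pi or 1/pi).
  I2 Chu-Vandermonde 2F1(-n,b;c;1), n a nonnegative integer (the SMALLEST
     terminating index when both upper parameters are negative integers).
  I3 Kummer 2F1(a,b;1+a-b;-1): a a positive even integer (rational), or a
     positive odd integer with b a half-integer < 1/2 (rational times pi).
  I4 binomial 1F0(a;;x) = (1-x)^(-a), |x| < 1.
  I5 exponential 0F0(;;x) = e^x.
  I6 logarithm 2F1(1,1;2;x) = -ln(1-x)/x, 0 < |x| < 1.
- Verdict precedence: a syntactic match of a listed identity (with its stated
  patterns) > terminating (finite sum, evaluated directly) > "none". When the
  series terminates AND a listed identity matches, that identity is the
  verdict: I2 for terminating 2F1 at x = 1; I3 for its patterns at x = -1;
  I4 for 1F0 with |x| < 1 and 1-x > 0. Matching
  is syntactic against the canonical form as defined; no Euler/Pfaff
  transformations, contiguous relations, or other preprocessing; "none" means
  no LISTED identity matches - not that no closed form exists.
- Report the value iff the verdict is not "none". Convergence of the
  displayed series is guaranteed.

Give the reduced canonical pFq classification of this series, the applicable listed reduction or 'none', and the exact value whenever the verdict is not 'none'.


With C = -1: the canonical form is 2F2(-5, \frac{4}{5}; -\frac{6}{5}, \frac{3}{4}; -\frac{5}{2}). Verdict: terminating at k = 5: the factor (-5)_k kills every later term; summing the 6 survivors is exact. Sum: -\frac{4032979}{2079}.

Key observation: from the first term -1: the constant factors (C = -1, x = -5/2) combine into one prefactor.
Step ratio: r(k) = -\frac{5}{2} * (k-5) (k+\frac{4}{5}) / [(k-\frac{6}{5}) (k+\frac{3}{4}) (k+1)] ; factor over Q: parameters, x = -\frac{5}{2}, and C = -1.


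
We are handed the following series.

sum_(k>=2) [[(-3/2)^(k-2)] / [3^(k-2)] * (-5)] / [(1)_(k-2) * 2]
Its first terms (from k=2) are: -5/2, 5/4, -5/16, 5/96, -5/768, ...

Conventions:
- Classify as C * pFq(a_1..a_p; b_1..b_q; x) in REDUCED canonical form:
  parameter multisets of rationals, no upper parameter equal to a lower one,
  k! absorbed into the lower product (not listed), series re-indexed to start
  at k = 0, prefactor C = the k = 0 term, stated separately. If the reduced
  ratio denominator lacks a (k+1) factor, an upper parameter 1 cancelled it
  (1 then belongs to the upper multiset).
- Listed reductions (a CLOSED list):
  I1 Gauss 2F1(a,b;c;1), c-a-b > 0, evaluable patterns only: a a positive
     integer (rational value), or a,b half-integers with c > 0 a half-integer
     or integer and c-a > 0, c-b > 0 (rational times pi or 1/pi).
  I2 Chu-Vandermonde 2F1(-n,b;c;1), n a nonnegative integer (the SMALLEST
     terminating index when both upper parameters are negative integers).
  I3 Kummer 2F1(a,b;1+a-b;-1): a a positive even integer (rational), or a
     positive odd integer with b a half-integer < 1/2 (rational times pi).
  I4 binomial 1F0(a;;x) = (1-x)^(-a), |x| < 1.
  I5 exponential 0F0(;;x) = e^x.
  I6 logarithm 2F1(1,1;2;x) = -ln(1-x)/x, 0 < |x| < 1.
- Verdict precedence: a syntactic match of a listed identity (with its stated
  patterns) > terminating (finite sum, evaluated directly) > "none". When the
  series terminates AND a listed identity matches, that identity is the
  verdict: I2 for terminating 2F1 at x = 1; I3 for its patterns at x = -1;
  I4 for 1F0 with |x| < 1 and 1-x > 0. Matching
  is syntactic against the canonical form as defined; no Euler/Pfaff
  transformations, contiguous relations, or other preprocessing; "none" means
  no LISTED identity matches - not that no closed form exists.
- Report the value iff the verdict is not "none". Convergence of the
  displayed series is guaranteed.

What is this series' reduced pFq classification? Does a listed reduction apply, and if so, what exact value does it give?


Reduced: x = -1/2, 0F0, upper = {-}, lower = {-}, C = -5/2. Verdict (x = -1/2): exponential (I5) applies (the 0F0 exponential series at x = -1/2). Value: (-5/2) * e^(-1/2).

First insight: with t_0 = -5/2, the constant factors (C = -5/2) combine into one prefactor.
Step ratio: r(k) = (-1/2) * 1 / [(k+1)] - rational in k, leading ratio (-1/2); with t_0 = -5/2, classification follows.


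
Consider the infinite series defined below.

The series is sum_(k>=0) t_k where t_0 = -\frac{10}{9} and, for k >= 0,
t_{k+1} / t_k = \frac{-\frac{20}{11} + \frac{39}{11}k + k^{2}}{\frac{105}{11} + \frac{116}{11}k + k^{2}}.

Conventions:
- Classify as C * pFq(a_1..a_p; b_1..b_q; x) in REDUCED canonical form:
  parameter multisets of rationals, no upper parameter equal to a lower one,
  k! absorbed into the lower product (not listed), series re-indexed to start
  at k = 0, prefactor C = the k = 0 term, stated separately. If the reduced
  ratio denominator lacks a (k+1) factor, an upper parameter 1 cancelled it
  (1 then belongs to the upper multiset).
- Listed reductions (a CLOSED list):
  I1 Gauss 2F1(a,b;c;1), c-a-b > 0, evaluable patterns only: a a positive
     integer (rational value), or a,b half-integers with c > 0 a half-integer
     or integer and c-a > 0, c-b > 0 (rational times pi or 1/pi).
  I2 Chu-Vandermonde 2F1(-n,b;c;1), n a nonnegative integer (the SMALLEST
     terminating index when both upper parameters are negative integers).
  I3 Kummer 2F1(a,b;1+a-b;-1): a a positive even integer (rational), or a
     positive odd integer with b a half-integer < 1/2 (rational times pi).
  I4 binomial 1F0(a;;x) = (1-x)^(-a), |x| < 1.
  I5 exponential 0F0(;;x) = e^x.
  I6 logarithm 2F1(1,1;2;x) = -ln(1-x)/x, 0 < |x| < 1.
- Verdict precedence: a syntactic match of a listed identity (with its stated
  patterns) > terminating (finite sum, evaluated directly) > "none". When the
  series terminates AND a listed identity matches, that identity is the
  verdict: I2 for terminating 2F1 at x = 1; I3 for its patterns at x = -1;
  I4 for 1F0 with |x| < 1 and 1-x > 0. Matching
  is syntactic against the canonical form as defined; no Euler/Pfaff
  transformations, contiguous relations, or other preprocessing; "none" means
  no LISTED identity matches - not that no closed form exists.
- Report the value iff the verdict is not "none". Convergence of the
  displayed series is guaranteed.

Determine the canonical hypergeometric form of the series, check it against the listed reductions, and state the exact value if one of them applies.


The series (x = 1) is 2F1: upper {-\frac{5}{11}, 4}, lower {\frac{105}{11}}, prefactor -\frac{10}{9}. Verdict (x = 1): Gauss (I1, integer-parameter pattern) applies (x = 1: the Gamma ratio telescopes since c-a-b = 6 > 0 and a = 4 in Z>0). Hence: -\frac{2379610}{2767149}.

Key step: t_0 = -\frac{10}{9} here, and factor the ratio over Q (C = -10/9): negated roots = parameters.
Adjacent-term ratio: r(k) = 1 * (k-\frac{5}{11}) (k+4) / [(k+\frac{105}{11}) (k+1)] - rational; roots negated = parameters, x = 1, C = -\frac{10}{9}.


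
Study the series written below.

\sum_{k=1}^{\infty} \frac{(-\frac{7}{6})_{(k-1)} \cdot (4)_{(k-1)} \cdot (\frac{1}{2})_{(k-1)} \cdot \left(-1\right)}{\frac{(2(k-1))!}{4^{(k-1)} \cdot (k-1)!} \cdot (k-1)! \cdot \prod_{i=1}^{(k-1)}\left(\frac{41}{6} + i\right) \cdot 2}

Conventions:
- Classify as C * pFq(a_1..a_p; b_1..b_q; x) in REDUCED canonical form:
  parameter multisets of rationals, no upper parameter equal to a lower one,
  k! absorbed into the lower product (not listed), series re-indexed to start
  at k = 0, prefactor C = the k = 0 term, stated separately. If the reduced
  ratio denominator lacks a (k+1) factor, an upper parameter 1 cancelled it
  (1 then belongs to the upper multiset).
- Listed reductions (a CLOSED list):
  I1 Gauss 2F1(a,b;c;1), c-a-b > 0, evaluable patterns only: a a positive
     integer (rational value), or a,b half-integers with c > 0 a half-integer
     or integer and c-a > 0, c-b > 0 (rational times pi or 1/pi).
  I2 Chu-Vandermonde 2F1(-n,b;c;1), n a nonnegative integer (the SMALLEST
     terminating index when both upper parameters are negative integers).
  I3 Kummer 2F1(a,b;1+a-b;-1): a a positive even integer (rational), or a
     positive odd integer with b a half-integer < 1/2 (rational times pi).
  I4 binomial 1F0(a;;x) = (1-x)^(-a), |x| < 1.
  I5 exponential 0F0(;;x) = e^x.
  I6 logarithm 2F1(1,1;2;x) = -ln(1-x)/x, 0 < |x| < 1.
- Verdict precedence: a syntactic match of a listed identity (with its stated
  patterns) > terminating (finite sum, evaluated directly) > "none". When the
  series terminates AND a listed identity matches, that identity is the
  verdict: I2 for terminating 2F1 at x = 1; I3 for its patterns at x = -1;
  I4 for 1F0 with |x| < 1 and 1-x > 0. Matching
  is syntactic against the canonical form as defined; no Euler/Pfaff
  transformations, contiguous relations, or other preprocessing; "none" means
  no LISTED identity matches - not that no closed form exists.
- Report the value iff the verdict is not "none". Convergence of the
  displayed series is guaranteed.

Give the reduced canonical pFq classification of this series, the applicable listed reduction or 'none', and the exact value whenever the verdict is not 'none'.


x = 1 here; the reduced form reads 2F1, upper {-\frac{7}{6}, 4}, lower {\frac{47}{6}}, C = -\frac{1}{2}. Verdict (x = 1): Gauss's theorem (I1) applies (x = 1: the Gamma ratio telescopes since c-a-b = 5 > 0 and a = 4 in Z>0). Hence: -\frac{27347}{124416}.

Key step: x = 1 and the lower running product (C = -1/2, x = 1) is a rising factorial.
Ratio: r(k) = 1 * (k-\frac{7}{6}) (k+4) / [(k+\frac{47}{6}) (k+1)] - rational; roots negated = parameters, x = 1, C = -\frac{1}{2}.


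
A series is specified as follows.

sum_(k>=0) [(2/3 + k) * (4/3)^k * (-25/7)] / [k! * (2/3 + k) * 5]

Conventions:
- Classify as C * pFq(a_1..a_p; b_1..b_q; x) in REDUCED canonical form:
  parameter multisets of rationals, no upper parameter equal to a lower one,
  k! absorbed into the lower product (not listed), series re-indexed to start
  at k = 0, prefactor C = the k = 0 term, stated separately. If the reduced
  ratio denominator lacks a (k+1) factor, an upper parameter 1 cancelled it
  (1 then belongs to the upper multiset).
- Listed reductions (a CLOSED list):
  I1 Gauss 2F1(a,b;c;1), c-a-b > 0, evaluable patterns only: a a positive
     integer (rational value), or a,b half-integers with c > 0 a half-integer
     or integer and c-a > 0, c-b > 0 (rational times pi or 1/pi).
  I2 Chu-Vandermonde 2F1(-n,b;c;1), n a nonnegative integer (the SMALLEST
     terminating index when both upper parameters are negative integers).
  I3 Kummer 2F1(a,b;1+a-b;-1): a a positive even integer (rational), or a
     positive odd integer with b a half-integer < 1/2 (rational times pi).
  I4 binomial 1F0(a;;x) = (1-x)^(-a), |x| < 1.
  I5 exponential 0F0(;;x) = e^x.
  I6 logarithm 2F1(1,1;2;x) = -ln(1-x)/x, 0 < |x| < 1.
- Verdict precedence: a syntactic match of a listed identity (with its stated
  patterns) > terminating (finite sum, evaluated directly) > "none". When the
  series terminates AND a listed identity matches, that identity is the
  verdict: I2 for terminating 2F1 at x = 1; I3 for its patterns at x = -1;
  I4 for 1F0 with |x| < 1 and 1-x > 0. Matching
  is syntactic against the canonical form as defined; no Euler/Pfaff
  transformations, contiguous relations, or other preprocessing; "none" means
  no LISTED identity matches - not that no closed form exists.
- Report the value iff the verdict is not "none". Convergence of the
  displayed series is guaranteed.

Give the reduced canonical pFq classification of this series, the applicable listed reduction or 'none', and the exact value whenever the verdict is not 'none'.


Key step: from the first term -5/7: the factor k + 2/3 cancels (top and bottom), leaving C = -5/7.
Term ratio: r(k) = (4/3) * 1 / [(k+1)] - rational; roots negated = parameters, x = (4/3), C = -5/7.

Classification (C = -5/7): 0F0 with upper {-}, lower {-}, argument x = 4/3. Verdict: the exponential series (I5) fires (the 0F0 exponential series at x = 4/3). Exact value: (-5/7) * e^(4/3).


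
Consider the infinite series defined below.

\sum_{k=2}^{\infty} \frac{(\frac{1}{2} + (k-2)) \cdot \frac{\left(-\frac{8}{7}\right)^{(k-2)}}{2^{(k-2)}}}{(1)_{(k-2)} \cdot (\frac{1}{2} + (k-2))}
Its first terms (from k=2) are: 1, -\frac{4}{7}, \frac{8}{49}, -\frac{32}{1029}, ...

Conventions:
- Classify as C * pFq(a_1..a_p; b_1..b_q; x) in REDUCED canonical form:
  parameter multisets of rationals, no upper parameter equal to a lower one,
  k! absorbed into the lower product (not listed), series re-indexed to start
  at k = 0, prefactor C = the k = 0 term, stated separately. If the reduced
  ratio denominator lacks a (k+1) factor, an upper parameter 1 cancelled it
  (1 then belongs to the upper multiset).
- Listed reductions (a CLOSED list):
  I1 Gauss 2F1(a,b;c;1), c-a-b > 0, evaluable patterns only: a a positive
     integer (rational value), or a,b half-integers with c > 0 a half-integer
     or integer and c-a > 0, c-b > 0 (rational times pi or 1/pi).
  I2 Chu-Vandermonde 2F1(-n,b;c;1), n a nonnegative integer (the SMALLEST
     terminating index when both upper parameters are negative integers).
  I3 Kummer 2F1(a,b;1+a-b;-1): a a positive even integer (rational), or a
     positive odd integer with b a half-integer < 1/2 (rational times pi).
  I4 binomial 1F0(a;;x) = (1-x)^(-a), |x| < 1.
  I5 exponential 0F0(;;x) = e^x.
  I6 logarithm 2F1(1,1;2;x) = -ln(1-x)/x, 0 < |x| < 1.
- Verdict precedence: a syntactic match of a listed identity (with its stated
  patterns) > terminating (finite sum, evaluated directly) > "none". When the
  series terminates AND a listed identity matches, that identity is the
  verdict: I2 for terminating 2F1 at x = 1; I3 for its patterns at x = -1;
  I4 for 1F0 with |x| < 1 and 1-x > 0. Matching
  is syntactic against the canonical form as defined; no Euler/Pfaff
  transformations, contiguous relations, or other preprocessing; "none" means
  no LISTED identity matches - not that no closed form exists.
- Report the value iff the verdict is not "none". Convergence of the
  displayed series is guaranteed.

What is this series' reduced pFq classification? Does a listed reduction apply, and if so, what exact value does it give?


This is 1 * 0F0(-; -; -\frac{4}{7}) in reduced canonical form. Verdict: the exponential series (I5) applies (the 0F0 exponential series at x = -\frac{4}{7}). Sum: e^{-\frac{4}{7}}.

Key step: x = -\frac{4}{7} and (1)_k (C = 1) is k! itself.
Term ratio: r(k) = -\frac{4}{7} * 1 / [(k+1)] - poly over poly, x = -\frac{4}{7} from leading terms; C = 1 at k = 0.


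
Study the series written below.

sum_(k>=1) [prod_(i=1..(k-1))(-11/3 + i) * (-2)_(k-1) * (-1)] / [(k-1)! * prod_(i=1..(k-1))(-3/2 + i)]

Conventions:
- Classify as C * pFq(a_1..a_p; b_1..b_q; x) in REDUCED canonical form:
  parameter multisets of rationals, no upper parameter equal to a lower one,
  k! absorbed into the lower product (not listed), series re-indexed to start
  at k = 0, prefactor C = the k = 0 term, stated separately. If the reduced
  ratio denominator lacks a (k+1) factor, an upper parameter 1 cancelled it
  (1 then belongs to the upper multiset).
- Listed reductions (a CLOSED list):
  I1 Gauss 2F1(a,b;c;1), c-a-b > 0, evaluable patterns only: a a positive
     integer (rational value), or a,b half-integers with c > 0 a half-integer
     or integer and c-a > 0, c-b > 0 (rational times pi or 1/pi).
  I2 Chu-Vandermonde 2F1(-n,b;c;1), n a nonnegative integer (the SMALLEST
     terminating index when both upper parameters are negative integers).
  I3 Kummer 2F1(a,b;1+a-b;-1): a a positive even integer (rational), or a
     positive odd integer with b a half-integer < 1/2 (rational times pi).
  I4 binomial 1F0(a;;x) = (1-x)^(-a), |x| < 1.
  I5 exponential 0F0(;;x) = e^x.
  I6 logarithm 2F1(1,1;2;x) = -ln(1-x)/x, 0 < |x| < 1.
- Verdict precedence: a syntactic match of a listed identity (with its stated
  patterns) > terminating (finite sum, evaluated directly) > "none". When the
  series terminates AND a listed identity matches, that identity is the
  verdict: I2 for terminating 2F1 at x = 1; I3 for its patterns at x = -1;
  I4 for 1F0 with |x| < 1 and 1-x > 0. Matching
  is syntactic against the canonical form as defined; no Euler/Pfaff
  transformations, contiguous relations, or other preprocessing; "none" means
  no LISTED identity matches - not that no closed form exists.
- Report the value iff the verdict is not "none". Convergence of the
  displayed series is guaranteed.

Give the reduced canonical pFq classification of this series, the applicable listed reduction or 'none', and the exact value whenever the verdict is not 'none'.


At argument 1: a 2F1 with upper {-8/3, -2}, lower {-1/2}, scaled by C = -1. Verdict: this is Chu-Vandermonde (I2) (terminating 2F1 at x = 1 with n = 2, b = -8/3, c = -1/2). Its exact value is 247/9.

The tell: x = 1 and the lower running product (C = -1) is a rising factorial.
Consecutive-term ratio: r(k) = 1 * (k-8/3) (k-2) / [(k-1/2) (k+1)] ; factor over Q: parameters, x = 1, and C = -1.


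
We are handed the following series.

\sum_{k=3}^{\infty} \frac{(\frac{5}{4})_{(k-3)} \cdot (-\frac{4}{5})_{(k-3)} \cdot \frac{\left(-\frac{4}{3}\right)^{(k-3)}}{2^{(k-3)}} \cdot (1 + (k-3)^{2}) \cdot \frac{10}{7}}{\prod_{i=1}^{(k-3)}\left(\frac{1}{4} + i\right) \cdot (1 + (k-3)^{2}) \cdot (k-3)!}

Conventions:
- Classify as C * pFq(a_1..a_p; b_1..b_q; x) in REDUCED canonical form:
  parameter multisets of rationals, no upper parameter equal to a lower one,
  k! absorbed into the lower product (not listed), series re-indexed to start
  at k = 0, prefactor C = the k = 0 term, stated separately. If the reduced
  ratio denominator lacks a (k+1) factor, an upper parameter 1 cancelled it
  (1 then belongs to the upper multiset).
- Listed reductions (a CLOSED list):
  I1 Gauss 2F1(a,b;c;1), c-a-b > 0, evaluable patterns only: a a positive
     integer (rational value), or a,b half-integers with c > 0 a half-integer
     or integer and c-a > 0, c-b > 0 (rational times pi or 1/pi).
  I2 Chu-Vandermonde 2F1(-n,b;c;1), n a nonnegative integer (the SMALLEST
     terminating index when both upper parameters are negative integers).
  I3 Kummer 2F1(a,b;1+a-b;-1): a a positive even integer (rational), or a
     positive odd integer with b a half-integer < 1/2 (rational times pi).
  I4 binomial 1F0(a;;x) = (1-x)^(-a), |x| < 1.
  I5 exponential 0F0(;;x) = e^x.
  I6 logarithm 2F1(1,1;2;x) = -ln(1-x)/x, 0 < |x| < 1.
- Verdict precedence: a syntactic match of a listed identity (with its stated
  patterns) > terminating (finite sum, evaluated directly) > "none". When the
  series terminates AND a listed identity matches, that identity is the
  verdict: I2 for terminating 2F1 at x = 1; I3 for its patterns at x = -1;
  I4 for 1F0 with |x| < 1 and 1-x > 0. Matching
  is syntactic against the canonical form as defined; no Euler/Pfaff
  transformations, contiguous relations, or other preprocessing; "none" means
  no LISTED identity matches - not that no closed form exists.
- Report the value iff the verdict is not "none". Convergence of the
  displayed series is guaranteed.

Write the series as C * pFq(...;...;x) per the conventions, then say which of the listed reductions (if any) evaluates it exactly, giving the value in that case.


x = -\frac{2}{3} here; the reduced form reads 1F0, upper {-\frac{4}{5}}, lower {-}, C = \frac{10}{7}. Verdict (x = -\frac{2}{3}): the I4 binomial reduction applies (the 1F0 binomial series: exponent 4/5, x = -\frac{2}{3}). Sum: \frac{10}{7} \cdot \left(\frac{5}{3}\right)^{\frac{4}{5}}.

Key step: t_0 = \frac{10}{7} here, and the parameter 5/4 appears in both the upper and lower lists and cancels (alongside the other common factor).
Step ratio: r(k) = -\frac{2}{3} * (k-\frac{4}{5}) / [(k+1)] - rational in k, leading ratio -\frac{2}{3}; with t_0 = \frac{10}{7}, classification follows.


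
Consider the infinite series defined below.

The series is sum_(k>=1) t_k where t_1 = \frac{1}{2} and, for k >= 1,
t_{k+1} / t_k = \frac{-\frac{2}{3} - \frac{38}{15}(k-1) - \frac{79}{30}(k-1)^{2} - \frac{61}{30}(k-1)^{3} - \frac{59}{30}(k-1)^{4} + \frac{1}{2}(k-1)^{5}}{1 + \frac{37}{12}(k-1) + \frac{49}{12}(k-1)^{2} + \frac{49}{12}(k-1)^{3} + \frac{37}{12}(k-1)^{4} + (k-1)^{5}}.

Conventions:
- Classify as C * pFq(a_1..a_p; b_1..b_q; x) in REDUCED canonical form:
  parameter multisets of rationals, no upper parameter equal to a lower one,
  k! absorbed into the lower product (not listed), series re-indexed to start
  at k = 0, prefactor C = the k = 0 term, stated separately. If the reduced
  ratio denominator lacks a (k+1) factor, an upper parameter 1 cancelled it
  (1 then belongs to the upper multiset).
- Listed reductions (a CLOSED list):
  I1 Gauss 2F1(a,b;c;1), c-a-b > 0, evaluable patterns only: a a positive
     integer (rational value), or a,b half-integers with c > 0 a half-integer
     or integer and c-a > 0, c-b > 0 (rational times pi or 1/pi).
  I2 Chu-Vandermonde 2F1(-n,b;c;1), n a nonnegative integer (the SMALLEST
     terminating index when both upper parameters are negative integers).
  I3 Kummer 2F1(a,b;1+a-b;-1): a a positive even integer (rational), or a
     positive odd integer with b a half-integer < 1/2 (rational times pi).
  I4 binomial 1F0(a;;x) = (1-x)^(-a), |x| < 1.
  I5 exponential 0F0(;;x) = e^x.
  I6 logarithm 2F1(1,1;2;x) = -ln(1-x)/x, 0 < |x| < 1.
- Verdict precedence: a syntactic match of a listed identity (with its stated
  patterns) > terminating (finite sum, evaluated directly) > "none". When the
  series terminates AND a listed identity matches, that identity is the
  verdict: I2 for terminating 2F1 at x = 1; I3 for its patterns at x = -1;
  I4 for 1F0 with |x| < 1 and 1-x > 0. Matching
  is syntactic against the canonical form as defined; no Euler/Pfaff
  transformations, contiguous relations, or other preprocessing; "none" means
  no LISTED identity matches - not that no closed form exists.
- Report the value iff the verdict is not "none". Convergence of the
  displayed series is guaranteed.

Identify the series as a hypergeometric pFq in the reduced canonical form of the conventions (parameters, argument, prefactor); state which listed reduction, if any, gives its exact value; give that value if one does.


At argument \frac{1}{2}: a 3F2 with upper {-5, \frac{2}{5}, \frac{2}{3}}, lower {\frac{3}{4}, \frac{4}{3}}, scaled by C = \frac{1}{2}. Verdict: terminating. (-5)_k vanishes past k = 5, leaving a 6-term sum, computed directly. Hence: \frac{179711001}{594343750}.

The tell: from the first term \frac{1}{2}: cancel k^2 + 1 from the displayed ratio first; then C = 1/2, x = 1/2.
Step ratio: r(k) = \frac{1}{2} * (k-5) (k+\frac{2}{5}) (k+\frac{2}{3}) / [(k+\frac{3}{4}) (k+\frac{4}{3}) (k+1)] - rational in k. x = \frac{1}{2}; t_0 = \frac{1}{2}; negate the roots.


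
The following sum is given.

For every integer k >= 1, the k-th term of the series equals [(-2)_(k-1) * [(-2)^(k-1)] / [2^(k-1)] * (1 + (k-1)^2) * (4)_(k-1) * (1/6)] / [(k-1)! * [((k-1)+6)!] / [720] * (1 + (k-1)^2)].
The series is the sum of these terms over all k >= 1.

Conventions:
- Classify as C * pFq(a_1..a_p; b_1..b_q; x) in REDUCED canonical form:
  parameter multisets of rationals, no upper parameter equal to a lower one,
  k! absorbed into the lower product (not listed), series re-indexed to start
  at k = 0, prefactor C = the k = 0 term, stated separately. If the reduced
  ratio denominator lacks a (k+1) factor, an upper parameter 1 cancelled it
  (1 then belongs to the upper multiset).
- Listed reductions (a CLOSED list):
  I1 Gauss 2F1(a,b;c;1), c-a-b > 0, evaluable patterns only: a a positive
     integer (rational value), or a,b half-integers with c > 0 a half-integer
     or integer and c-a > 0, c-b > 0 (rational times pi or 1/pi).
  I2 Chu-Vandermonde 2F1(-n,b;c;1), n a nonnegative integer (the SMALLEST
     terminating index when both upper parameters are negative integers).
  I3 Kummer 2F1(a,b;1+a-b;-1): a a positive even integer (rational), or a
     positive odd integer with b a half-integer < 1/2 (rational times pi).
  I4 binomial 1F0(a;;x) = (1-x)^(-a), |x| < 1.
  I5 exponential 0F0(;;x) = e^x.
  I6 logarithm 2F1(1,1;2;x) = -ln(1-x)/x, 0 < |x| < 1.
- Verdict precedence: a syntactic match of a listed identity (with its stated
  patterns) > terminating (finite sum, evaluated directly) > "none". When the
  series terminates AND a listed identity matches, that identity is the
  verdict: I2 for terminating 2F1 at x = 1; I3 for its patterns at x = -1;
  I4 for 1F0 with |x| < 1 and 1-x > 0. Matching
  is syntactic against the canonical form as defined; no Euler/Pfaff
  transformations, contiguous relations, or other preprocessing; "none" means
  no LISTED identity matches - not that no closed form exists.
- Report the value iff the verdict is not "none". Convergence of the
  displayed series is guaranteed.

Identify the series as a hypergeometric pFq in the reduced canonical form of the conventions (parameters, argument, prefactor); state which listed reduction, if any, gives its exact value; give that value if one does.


This is 1/6 * 2F1(-2, 4; 7; -1) in reduced canonical form. Verdict at x = -1: the Kummer evaluation I3 matches (x = -1; c = 7 equals 1+a-b for upper {-2, 4}: listed pattern). Value: 5/12.

The tell: t_0 being 1/6, the denominator's factorial ratio (prefactor 1/6) is a lower Pochhammer.
Adjacent-term ratio: r(k) = (-1) * (k-2) (k+4) / [(k+7) (k+1)] - poly over poly, x = (-1) from leading terms; C = 1/6 at k = 0.


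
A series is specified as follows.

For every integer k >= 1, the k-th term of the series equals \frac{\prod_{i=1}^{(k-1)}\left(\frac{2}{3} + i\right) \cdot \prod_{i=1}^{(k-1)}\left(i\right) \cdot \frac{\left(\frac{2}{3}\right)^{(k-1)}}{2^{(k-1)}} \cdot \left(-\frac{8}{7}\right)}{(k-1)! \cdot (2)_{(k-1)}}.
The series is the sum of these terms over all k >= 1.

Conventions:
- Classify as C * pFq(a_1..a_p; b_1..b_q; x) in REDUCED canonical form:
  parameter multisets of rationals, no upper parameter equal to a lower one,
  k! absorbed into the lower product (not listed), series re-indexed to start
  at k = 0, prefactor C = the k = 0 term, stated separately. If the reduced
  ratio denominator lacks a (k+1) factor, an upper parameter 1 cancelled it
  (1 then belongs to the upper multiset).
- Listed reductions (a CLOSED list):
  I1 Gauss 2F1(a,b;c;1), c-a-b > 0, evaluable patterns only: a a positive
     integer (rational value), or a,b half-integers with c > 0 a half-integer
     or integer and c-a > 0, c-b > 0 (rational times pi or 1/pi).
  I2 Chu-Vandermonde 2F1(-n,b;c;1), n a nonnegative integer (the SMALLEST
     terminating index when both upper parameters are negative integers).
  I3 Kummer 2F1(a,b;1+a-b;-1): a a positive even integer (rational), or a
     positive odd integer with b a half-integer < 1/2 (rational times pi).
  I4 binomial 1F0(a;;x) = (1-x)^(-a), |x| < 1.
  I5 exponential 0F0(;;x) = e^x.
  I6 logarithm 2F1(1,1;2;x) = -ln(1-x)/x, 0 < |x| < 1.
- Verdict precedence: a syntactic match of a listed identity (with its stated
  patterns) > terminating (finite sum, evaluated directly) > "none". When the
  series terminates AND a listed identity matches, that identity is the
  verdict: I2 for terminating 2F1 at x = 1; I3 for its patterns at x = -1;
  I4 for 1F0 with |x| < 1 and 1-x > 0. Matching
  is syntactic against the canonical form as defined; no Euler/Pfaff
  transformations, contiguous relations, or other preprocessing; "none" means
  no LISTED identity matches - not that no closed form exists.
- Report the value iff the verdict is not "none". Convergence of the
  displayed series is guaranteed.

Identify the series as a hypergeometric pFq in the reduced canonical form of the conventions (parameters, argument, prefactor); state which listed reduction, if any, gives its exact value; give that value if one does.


Canonical form: C = -\frac{8}{7} times 2F1 with upper {1, \frac{5}{3}}, lower {2}, x = \frac{1}{3}. Verdict: none - at argument \frac{1}{3} the multisets {1, \frac{5}{3}} ; {2} match no listed identity.

The tell: t_0 being -\frac{8}{7}, the two k-th powers (prefactor -8/7) combine into one argument.
Adjacent-term ratio: r(k) = \frac{1}{3} * (k+1) (k+\frac{5}{3}) / [(k+2) (k+1)] - rational in k. x = \frac{1}{3}; t_0 = -\frac{8}{7}; negate the roots.


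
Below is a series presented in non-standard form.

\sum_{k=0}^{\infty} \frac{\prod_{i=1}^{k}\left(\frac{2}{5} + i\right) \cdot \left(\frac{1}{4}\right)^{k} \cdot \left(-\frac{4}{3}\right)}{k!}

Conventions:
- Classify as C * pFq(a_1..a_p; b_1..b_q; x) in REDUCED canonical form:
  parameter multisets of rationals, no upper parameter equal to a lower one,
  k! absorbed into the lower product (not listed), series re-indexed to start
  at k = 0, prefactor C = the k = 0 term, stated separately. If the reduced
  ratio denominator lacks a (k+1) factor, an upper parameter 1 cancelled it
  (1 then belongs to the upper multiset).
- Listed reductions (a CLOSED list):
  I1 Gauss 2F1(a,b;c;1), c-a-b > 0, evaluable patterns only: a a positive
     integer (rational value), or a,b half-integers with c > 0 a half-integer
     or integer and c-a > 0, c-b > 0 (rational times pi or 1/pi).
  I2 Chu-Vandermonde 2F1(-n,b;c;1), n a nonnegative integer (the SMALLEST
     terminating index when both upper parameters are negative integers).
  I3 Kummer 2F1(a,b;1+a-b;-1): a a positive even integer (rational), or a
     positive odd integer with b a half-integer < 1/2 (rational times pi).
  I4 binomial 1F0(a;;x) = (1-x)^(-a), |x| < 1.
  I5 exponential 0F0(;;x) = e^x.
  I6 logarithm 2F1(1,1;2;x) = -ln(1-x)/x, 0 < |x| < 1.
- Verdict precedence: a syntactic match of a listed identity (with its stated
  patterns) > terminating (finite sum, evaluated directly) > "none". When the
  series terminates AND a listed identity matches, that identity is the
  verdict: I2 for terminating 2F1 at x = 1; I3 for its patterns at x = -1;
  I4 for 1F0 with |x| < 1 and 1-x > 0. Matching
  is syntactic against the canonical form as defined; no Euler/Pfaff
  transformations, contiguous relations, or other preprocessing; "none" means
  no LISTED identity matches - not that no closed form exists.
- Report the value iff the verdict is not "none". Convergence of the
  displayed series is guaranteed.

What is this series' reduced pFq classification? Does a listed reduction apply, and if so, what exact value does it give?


Canonical form: C = -\frac{4}{3} times 1F0 with upper {\frac{7}{5}}, lower {-}, x = \frac{1}{4}. Verdict: this is binomial (I4) (the 1F0 binomial series: exponent -7/5, x = \frac{1}{4}). Its exact value is \left(-\frac{4}{3}\right) \cdot \left(\frac{3}{4}\right)^{-\frac{7}{5}}.

Key observation: with t_0 = -\frac{4}{3}, the running product (prefactor -4/3) telescopes to a rising factorial.
Adjacent-term ratio: r(k) = \frac{1}{4} * (k+\frac{7}{5}) / [(k+1)] - rational; roots negated = parameters, x = \frac{1}{4}, C = -\frac{4}{3}.


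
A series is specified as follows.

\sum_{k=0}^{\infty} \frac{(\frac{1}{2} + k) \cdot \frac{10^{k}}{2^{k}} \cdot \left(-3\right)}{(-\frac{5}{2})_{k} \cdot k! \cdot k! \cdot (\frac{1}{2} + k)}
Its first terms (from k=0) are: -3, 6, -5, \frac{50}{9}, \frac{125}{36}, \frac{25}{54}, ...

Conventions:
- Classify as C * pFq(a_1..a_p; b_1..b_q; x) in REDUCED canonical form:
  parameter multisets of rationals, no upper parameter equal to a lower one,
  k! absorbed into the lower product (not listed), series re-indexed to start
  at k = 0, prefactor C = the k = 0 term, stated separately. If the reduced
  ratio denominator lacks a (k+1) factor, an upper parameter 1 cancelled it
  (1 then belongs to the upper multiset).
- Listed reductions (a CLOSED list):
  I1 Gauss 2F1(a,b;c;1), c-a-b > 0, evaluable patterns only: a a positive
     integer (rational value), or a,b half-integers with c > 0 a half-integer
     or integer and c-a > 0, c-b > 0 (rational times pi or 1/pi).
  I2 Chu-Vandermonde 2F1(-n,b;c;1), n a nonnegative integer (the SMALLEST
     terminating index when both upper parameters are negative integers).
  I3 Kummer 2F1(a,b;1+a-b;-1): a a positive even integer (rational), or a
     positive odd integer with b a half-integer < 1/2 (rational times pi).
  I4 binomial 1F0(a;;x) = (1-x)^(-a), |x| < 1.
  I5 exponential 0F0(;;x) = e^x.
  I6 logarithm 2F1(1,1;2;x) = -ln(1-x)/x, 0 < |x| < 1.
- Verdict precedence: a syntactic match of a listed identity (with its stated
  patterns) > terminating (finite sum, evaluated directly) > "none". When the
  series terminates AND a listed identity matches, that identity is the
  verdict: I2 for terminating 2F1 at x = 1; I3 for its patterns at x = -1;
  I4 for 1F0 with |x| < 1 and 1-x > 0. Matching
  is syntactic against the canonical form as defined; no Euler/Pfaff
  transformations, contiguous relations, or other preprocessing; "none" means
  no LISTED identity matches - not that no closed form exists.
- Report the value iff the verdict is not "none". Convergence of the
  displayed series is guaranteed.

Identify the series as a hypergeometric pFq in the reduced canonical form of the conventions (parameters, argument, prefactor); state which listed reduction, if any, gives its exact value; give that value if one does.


Prefactor -3, argument 5: 0F2 with upper {-} over lower {-\frac{5}{2}, 1}. Verdict: none (x = 5): each listed identity misses the multisets {-} ; {-\frac{5}{2}, 1}.

Structural cue: from the first term -3: the denominator's factorial ratio (prefactor -3) is a lower Pochhammer.
Ratio: r(k) = 5 * 1 / [(k-\frac{5}{2}) (k+1) (k+1)] - rational in k, leading ratio 5; with t_0 = -3, classification follows.
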